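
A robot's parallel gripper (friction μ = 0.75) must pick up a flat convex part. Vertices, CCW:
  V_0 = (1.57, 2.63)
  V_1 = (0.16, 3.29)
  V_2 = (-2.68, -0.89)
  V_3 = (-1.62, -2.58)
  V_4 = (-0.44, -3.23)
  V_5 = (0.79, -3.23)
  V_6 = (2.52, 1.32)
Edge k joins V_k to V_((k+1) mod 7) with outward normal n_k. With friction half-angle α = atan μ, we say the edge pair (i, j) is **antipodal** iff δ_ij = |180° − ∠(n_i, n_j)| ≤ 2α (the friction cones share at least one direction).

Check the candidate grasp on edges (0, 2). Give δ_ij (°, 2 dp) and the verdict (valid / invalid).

δ = 32.82°, valid

α = atan 0.75 = 36.87°;  2α = 73.74°
edge 0: e_0 = (-1.41, +0.66);  n_0 = (+0.4239, +0.9057)
edge 2: e_2 = (+1.06, -1.69);  n_2 = (-0.8472, -0.5314)
∠(n_0, n_2) = 147.18°
δ = |180° − 147.18°| = 32.82°
32.82° ≤ 2α = 73.74°  →  valid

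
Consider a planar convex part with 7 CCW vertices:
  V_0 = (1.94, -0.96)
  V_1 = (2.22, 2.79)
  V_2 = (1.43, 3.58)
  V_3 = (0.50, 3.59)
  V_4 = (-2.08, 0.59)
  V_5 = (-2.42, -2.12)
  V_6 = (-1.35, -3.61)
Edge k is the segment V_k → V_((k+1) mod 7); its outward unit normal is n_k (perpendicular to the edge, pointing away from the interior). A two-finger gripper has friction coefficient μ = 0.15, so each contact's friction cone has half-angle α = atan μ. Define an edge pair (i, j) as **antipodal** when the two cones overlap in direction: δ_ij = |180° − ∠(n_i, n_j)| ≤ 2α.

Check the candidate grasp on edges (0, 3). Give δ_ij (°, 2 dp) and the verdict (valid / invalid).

δ = 36.43°, invalid

α = atan 0.15 = 8.53°;  2α = 17.06°
edge 0: e_0 = (+0.28, +3.75);  n_0 = (+0.9972, -0.0745)
edge 3: e_3 = (-2.58, -3.00);  n_3 = (-0.7582, +0.6520)
∠(n_0, n_3) = 143.57°
δ = |180° − 143.57°| = 36.43°
36.43° > 2α = 17.06°  →  invalid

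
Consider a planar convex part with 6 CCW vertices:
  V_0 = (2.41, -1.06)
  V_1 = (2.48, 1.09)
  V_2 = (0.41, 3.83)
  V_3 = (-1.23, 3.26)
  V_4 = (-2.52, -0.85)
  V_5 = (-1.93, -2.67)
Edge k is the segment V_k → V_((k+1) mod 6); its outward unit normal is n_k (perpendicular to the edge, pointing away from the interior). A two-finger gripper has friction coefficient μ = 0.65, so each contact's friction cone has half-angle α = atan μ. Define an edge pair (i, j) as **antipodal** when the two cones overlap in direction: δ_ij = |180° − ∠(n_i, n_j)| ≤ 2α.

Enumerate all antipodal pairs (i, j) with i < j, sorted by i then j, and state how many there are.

α = atan 0.65 = 33.02°;  2α = 66.05°
n_0 = (+0.9995, -0.0325)
n_1 = (+0.7979, +0.6028)
n_2 = (-0.3283, +0.9446)
n_3 = (-0.9541, +0.2995)
n_4 = (-0.9513, -0.3084)
n_5 = (+0.3478, -0.9376)
  (0,1): δ = 141.07°  ·
  (0,2): δ = 68.97°  ·
  (0,3): δ = 15.56°  ✓
  (0,4): δ = 19.83°  ✓
  (0,5): δ = 112.22°  ·
  (1,2): δ = 107.90°  ·
  (1,3): δ = 54.50°  ✓
  (1,4): δ = 19.11°  ✓
  (1,5): δ = 73.28°  ·
  (2,3): δ = 126.59°  ·
  (2,4): δ = 91.20°  ·
  (2,5): δ = 1.19°  ✓
  (3,4): δ = 144.61°  ·
  (3,5): δ = 52.22°  ✓
  (4,5): δ = 87.61°  ·
antipodal pairs: 6

count = 6; pairs: (0,3), (0,4), (1,3), (1,4), (2,5), (3,5)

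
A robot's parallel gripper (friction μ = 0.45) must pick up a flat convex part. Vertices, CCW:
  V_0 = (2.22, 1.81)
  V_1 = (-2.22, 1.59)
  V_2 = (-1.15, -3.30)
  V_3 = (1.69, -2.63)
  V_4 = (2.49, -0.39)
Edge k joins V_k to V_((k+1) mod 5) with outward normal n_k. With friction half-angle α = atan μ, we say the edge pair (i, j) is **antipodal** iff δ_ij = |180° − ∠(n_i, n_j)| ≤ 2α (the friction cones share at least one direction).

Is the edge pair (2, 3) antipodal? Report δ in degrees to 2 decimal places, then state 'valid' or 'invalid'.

δ = 122.93°, invalid

α = atan 0.45 = 24.23°;  2α = 48.46°
edge 2: e_2 = (+2.84, +0.67);  n_2 = (+0.2296, -0.9733)
edge 3: e_3 = (+0.80, +2.24);  n_3 = (+0.9417, -0.3363)
∠(n_2, n_3) = 57.07°
δ = |180° − 57.07°| = 122.93°
122.93° > 2α = 48.46°  →  invalid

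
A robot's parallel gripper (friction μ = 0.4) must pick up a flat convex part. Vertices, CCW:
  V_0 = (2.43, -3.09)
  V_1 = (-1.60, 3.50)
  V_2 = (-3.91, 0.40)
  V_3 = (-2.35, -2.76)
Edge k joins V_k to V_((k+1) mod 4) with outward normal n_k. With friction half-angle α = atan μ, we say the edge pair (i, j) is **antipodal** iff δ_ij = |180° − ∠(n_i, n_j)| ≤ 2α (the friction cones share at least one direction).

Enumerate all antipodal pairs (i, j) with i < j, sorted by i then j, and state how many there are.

count = 1; pairs: (0,2)

α = atan 0.4 = 21.80°;  2α = 43.60°
n_0 = (+0.8531, +0.5217)
n_1 = (-0.8019, +0.5975)
n_2 = (-0.8967, -0.4427)
n_3 = (-0.0689, -0.9976)
  (0,1): δ = 68.14°  ·
  (0,2): δ = 5.17°  ✓
  (0,3): δ = 54.60°  ·
  (1,2): δ = 117.03°  ·
  (1,3): δ = 57.26°  ·
  (2,3): δ = 120.22°  ·
antipodal pairs: 1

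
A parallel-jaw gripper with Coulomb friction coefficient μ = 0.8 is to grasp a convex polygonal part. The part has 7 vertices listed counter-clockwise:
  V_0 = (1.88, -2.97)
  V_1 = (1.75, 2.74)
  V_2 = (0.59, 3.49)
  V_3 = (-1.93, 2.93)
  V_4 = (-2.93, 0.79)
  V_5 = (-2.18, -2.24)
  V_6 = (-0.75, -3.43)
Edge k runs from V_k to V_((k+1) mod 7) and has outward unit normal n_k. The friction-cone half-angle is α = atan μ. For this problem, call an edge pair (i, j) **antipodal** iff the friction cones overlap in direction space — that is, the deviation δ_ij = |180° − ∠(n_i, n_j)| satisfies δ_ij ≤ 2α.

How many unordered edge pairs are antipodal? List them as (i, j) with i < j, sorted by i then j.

count = 9; pairs: (0,3), (0,4), (0,5), (1,4), (1,5), (1,6), (2,5), (2,6), (3,6)

α = atan 0.8 = 38.66°;  2α = 77.32°
n_0 = (+0.9997, +0.0228)
n_1 = (+0.5430, +0.8398)
n_2 = (-0.2169, +0.9762)
n_3 = (-0.9060, +0.4233)
n_4 = (-0.9707, -0.2403)
n_5 = (-0.6397, -0.7687)
n_6 = (+0.1723, -0.9850)
  (0,1): δ = 124.19°  ·
  (0,2): δ = 78.78°  ·
  (0,3): δ = 26.35°  ✓
  (0,4): δ = 12.60°  ✓
  (0,5): δ = 48.93°  ✓
  (0,6): δ = 98.62°  ·
  (1,2): δ = 134.59°  ·
  (1,3): δ = 82.16°  ·
  (1,4): δ = 43.21°  ✓
  (1,5): δ = 6.88°  ✓
  (1,6): δ = 42.81°  ✓
  (2,3): δ = 127.58°  ·
  (2,4): δ = 88.63°  ·
  (2,5): δ = 52.29°  ✓
  (2,6): δ = 2.61°  ✓
  (3,4): δ = 141.05°  ·
  (3,5): δ = 104.72°  ·
  (3,6): δ = 55.03°  ✓
  (4,5): δ = 143.67°  ·
  (4,6): δ = 93.98°  ·
  (5,6): δ = 130.31°  ·
antipodal pairs: 9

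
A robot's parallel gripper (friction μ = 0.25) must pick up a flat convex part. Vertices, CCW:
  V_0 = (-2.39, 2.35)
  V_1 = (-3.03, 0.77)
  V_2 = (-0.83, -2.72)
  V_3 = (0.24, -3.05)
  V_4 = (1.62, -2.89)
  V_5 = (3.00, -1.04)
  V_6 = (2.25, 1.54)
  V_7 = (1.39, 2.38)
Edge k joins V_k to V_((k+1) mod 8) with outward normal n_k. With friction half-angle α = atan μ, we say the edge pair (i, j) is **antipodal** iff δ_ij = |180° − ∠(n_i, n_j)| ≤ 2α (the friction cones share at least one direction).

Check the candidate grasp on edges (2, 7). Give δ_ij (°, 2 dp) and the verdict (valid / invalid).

α = atan 0.25 = 14.04°;  2α = 28.07°
edge 2: e_2 = (+1.07, -0.33);  n_2 = (-0.2947, -0.9556)
edge 7: e_7 = (-3.78, -0.03);  n_7 = (-0.0079, +1.0000)
∠(n_2, n_7) = 162.40°
δ = |180° − 162.40°| = 17.60°
17.60° ≤ 2α = 28.07°  →  valid

δ = 17.60°, valid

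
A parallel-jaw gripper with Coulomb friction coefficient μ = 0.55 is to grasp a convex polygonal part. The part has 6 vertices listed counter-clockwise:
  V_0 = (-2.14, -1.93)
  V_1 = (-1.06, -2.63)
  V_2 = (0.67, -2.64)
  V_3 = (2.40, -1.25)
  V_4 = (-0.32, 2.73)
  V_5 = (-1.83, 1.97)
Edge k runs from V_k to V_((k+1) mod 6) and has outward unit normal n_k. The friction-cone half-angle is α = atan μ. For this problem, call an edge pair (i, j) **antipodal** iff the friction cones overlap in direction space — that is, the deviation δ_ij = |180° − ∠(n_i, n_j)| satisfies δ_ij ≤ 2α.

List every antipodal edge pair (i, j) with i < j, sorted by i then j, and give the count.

count = 6; pairs: (0,3), (1,3), (1,4), (2,4), (2,5), (3,5)

α = atan 0.55 = 28.81°;  2α = 57.62°
n_0 = (-0.5439, -0.8392)
n_1 = (-0.0058, -1.0000)
n_2 = (+0.6263, -0.7795)
n_3 = (+0.8256, +0.5642)
n_4 = (-0.4496, +0.8932)
n_5 = (-0.9969, +0.0792)
  (0,1): δ = 147.38°  ·
  (0,2): δ = 108.27°  ·
  (0,3): δ = 22.70°  ✓
  (0,4): δ = 59.67°  ·
  (0,5): δ = 118.40°  ·
  (1,2): δ = 140.89°  ·
  (1,3): δ = 55.32°  ✓
  (1,4): δ = 27.05°  ✓
  (1,5): δ = 85.79°  ·
  (2,3): δ = 94.43°  ·
  (2,4): δ = 12.06°  ✓
  (2,5): δ = 46.67°  ✓
  (3,4): δ = 97.63°  ·
  (3,5): δ = 38.89°  ✓
  (4,5): δ = 121.26°  ·
antipodal pairs: 6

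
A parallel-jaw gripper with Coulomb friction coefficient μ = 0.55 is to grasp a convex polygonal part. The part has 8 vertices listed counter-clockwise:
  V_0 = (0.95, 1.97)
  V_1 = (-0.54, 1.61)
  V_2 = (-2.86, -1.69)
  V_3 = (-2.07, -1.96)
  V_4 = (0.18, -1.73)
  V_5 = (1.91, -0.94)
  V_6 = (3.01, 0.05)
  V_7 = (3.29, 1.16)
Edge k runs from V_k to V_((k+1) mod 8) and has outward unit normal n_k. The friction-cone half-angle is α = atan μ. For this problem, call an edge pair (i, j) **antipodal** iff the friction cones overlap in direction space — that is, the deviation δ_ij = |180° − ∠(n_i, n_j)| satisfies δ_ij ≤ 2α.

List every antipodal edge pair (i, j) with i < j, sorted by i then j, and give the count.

α = atan 0.55 = 28.81°;  2α = 57.62°
n_0 = (-0.2349, +0.9720)
n_1 = (-0.8181, +0.5751)
n_2 = (-0.3234, -0.9463)
n_3 = (+0.1017, -0.9948)
n_4 = (+0.4154, -0.9096)
n_5 = (+0.6690, -0.7433)
n_6 = (+0.9696, -0.2446)
n_7 = (+0.3271, +0.9450)
  (0,1): δ = 138.69°  ·
  (0,2): δ = 32.45°  ✓
  (0,3): δ = 7.75°  ✓
  (0,4): δ = 10.96°  ✓
  (0,5): δ = 28.40°  ✓
  (0,6): δ = 62.26°  ·
  (0,7): δ = 147.32°  ·
  (1,2): δ = 73.76°  ·
  (1,3): δ = 49.05°  ✓
  (1,4): δ = 30.35°  ✓
  (1,5): δ = 12.90°  ✓
  (1,6): δ = 20.95°  ✓
  (1,7): δ = 106.01°  ·
  (2,3): δ = 155.29°  ·
  (2,4): δ = 136.59°  ·
  (2,5): δ = 119.14°  ·
  (2,6): δ = 85.29°  ·
  (2,7): δ = 0.22°  ✓
  (3,4): δ = 161.29°  ·
  (3,5): δ = 143.85°  ·
  (3,6): δ = 109.99°  ·
  (3,7): δ = 24.93°  ✓
  (4,5): δ = 162.56°  ·
  (4,6): δ = 128.70°  ·
  (4,7): δ = 43.64°  ✓
  (5,6): δ = 146.14°  ·
  (5,7): δ = 61.08°  ·
  (6,7): δ = 94.94°  ·
antipodal pairs: 11

count = 11; pairs: (0,2), (0,3), (0,4), (0,5), (1,3), (1,4), (1,5), (1,6), (2,7), (3,7), (4,7)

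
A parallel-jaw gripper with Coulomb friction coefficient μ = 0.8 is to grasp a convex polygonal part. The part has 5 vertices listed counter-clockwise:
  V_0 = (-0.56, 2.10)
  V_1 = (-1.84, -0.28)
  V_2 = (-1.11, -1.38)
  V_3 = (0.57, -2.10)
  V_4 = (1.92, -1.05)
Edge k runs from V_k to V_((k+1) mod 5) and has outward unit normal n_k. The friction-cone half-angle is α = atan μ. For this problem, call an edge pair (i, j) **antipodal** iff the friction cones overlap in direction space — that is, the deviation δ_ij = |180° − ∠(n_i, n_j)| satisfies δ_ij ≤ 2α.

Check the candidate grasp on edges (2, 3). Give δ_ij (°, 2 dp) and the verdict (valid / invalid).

α = atan 0.8 = 38.66°;  2α = 77.32°
edge 2: e_2 = (+1.68, -0.72);  n_2 = (-0.3939, -0.9191)
edge 3: e_3 = (+1.35, +1.05);  n_3 = (+0.6139, -0.7894)
∠(n_2, n_3) = 61.07°
δ = |180° − 61.07°| = 118.93°
118.93° > 2α = 77.32°  →  invalid

δ = 118.93°, invalid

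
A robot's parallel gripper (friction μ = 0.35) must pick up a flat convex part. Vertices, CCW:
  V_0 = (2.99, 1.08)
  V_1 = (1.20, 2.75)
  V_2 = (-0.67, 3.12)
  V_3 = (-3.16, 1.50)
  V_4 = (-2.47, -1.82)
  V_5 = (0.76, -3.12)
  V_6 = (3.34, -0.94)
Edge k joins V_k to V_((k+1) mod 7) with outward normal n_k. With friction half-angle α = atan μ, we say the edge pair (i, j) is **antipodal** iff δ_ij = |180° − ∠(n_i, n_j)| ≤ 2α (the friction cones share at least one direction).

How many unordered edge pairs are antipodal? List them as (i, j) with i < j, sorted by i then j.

α = atan 0.35 = 19.29°;  2α = 38.58°
n_0 = (+0.6822, +0.7312)
n_1 = (+0.1941, +0.9810)
n_2 = (-0.5453, +0.8382)
n_3 = (-0.9791, -0.2035)
n_4 = (-0.3734, -0.9277)
n_5 = (+0.6454, -0.7638)
n_6 = (+0.9853, +0.1707)
  (0,1): δ = 148.18°  ·
  (0,2): δ = 103.94°  ·
  (0,3): δ = 35.25°  ✓
  (0,4): δ = 21.09°  ✓
  (0,5): δ = 83.21°  ·
  (0,6): δ = 142.84°  ·
  (1,2): δ = 135.76°  ·
  (1,3): δ = 67.07°  ·
  (1,4): δ = 10.73°  ✓
  (1,5): δ = 51.39°  ·
  (1,6): δ = 111.02°  ·
  (2,3): δ = 111.31°  ·
  (2,4): δ = 54.97°  ·
  (2,5): δ = 7.15°  ✓
  (2,6): δ = 66.78°  ·
  (3,4): δ = 123.66°  ·
  (3,5): δ = 61.54°  ·
  (3,6): δ = 1.91°  ✓
  (4,5): δ = 117.88°  ·
  (4,6): δ = 58.25°  ·
  (5,6): δ = 120.37°  ·
antipodal pairs: 5

count = 5; pairs: (0,3), (0,4), (1,4), (2,5), (3,6)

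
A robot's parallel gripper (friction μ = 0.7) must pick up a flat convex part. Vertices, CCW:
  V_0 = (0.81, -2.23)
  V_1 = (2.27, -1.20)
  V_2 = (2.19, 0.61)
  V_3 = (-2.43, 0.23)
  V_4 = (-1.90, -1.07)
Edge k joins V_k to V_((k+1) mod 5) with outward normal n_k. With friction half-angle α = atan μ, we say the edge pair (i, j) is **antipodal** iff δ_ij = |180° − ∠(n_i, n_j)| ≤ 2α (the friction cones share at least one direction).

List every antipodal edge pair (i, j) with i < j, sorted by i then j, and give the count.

count = 4; pairs: (0,2), (1,3), (1,4), (2,4)

α = atan 0.7 = 34.99°;  2α = 69.98°
n_0 = (+0.5765, -0.8171)
n_1 = (+0.9990, +0.0442)
n_2 = (-0.0820, +0.9966)
n_3 = (-0.9260, -0.3775)
n_4 = (-0.3935, -0.9193)
  (0,1): δ = 122.67°  ·
  (0,2): δ = 30.50°  ✓
  (0,3): δ = 76.98°  ·
  (0,4): δ = 121.62°  ·
  (1,2): δ = 87.83°  ·
  (1,3): δ = 19.65°  ✓
  (1,4): δ = 64.30°  ✓
  (2,3): δ = 72.52°  ·
  (2,4): δ = 27.88°  ✓
  (3,4): δ = 135.35°  ·
antipodal pairs: 4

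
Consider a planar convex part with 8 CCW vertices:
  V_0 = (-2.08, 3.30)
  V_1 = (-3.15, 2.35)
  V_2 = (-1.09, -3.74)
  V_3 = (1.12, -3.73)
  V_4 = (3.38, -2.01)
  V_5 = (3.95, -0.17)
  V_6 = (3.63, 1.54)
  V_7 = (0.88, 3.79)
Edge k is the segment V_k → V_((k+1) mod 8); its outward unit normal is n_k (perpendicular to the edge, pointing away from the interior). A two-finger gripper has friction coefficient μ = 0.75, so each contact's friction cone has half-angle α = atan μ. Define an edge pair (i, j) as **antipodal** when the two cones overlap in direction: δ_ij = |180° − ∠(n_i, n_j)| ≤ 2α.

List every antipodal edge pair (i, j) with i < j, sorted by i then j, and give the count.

α = atan 0.75 = 36.87°;  2α = 73.74°
n_0 = (-0.6639, +0.7478)
n_1 = (-0.9473, -0.3204)
n_2 = (+0.0045, -1.0000)
n_3 = (+0.6056, -0.7958)
n_4 = (+0.9552, -0.2959)
n_5 = (+0.9829, +0.1839)
n_6 = (+0.6332, +0.7740)
n_7 = (-0.1633, +0.9866)
  (0,1): δ = 112.91°  ·
  (0,2): δ = 41.34°  ✓
  (0,3): δ = 4.33°  ✓
  (0,4): δ = 31.19°  ✓
  (0,5): δ = 59.00°  ✓
  (0,6): δ = 99.11°  ·
  (0,7): δ = 147.80°  ·
  (1,2): δ = 108.43°  ·
  (1,3): δ = 71.42°  ✓
  (1,4): δ = 35.90°  ✓
  (1,5): δ = 8.09°  ✓
  (1,6): δ = 32.02°  ✓
  (1,7): δ = 80.71°  ·
  (2,3): δ = 142.99°  ·
  (2,4): δ = 107.47°  ·
  (2,5): δ = 79.66°  ·
  (2,6): δ = 39.55°  ✓
  (2,7): δ = 9.14°  ✓
  (3,4): δ = 144.49°  ·
  (3,5): δ = 116.67°  ·
  (3,6): δ = 76.56°  ·
  (3,7): δ = 27.87°  ✓
  (4,5): δ = 152.19°  ·
  (4,6): δ = 112.08°  ·
  (4,7): δ = 63.39°  ✓
  (5,6): δ = 139.89°  ·
  (5,7): δ = 91.20°  ·
  (6,7): δ = 131.31°  ·
antipodal pairs: 12

count = 12; pairs: (0,2), (0,3), (0,4), (0,5), (1,3), (1,4), (1,5), (1,6), (2,6), (2,7), (3,7), (4,7)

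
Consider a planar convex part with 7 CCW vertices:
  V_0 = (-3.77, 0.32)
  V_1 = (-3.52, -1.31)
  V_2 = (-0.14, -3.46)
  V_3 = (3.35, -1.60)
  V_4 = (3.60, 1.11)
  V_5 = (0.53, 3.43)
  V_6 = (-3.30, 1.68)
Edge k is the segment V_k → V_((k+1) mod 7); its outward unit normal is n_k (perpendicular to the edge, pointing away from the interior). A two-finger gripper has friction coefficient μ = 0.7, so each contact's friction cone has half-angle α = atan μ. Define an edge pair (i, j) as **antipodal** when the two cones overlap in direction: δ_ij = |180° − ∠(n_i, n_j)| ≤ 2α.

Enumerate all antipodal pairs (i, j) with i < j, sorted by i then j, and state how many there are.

α = atan 0.7 = 34.99°;  2α = 69.98°
n_0 = (-0.9884, -0.1516)
n_1 = (-0.5367, -0.8438)
n_2 = (+0.4703, -0.8825)
n_3 = (+0.9958, -0.0919)
n_4 = (+0.6029, +0.7978)
n_5 = (-0.4156, +0.9096)
n_6 = (-0.9452, +0.3266)
  (0,1): δ = 131.18°  ·
  (0,2): δ = 70.66°  ·
  (0,3): δ = 13.99°  ✓
  (0,4): δ = 44.20°  ✓
  (0,5): δ = 105.84°  ·
  (0,6): δ = 152.22°  ·
  (1,2): δ = 119.48°  ·
  (1,3): δ = 62.81°  ✓
  (1,4): δ = 4.62°  ✓
  (1,5): δ = 57.02°  ✓
  (1,6): δ = 103.40°  ·
  (2,3): δ = 123.33°  ·
  (2,4): δ = 65.13°  ✓
  (2,5): δ = 3.50°  ✓
  (2,6): δ = 42.88°  ✓
  (3,4): δ = 121.81°  ·
  (3,5): δ = 60.17°  ✓
  (3,6): δ = 13.79°  ✓
  (4,5): δ = 118.37°  ·
  (4,6): δ = 71.99°  ·
  (5,6): δ = 133.62°  ·
antipodal pairs: 10

count = 10; pairs: (0,3), (0,4), (1,3), (1,4), (1,5), (2,4), (2,5), (2,6), (3,5), (3,6)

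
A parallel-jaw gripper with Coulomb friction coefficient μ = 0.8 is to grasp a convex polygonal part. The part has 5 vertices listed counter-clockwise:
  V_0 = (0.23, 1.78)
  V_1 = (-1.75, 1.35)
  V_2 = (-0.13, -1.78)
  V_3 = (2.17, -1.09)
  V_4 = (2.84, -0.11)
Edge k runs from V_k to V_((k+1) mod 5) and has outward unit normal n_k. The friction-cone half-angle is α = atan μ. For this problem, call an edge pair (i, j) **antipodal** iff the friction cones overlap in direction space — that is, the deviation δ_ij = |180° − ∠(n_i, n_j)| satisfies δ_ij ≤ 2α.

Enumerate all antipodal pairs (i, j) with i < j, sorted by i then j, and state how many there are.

α = atan 0.8 = 38.66°;  2α = 77.32°
n_0 = (-0.2122, +0.9772)
n_1 = (-0.8881, -0.4597)
n_2 = (+0.2873, -0.9578)
n_3 = (+0.8255, -0.5644)
n_4 = (+0.5865, +0.8099)
  (0,1): δ = 74.89°  ✓
  (0,2): δ = 4.45°  ✓
  (0,3): δ = 43.39°  ✓
  (0,4): δ = 131.84°  ·
  (1,2): δ = 100.67°  ·
  (1,3): δ = 61.72°  ✓
  (1,4): δ = 26.73°  ✓
  (2,3): δ = 141.06°  ·
  (2,4): δ = 52.61°  ✓
  (3,4): δ = 91.55°  ·
antipodal pairs: 6

count = 6; pairs: (0,1), (0,2), (0,3), (1,3), (1,4), (2,4)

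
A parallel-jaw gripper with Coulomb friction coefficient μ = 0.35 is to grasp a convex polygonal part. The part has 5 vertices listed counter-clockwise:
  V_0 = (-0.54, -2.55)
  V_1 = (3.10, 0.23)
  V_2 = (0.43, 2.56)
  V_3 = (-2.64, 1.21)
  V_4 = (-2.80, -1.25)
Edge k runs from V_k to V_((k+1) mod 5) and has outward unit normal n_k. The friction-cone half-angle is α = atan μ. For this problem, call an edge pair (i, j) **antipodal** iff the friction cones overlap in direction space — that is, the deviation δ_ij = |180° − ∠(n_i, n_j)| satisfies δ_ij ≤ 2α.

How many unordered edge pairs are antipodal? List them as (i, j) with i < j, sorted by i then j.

α = atan 0.35 = 19.29°;  2α = 38.58°
n_0 = (+0.6070, -0.7947)
n_1 = (+0.6575, +0.7535)
n_2 = (-0.4025, +0.9154)
n_3 = (-0.9979, +0.0649)
n_4 = (-0.4986, -0.8668)
  (0,1): δ = 78.48°  ·
  (0,2): δ = 13.63°  ✓
  (0,3): δ = 48.91°  ·
  (0,4): δ = 112.72°  ·
  (1,2): δ = 115.15°  ·
  (1,3): δ = 52.61°  ·
  (1,4): δ = 11.20°  ✓
  (2,3): δ = 117.46°  ·
  (2,4): δ = 53.65°  ·
  (3,4): δ = 116.19°  ·
antipodal pairs: 2

count = 2; pairs: (0,2), (1,4)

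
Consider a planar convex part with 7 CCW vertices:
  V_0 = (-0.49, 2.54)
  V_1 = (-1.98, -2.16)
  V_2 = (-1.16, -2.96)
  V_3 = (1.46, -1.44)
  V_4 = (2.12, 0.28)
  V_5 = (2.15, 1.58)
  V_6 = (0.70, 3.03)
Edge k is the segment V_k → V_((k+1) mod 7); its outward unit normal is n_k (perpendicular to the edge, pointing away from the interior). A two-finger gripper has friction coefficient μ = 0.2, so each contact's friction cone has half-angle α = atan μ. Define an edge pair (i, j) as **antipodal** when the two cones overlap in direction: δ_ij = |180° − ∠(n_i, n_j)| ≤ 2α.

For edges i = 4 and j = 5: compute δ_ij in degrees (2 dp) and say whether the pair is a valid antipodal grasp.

α = atan 0.2 = 11.31°;  2α = 22.62°
edge 4: e_4 = (+0.03, +1.30);  n_4 = (+0.9997, -0.0231)
edge 5: e_5 = (-1.45, +1.45);  n_5 = (+0.7071, +0.7071)
∠(n_4, n_5) = 46.32°
δ = |180° − 46.32°| = 133.68°
133.68° > 2α = 22.62°  →  invalid

δ = 133.68°, invalid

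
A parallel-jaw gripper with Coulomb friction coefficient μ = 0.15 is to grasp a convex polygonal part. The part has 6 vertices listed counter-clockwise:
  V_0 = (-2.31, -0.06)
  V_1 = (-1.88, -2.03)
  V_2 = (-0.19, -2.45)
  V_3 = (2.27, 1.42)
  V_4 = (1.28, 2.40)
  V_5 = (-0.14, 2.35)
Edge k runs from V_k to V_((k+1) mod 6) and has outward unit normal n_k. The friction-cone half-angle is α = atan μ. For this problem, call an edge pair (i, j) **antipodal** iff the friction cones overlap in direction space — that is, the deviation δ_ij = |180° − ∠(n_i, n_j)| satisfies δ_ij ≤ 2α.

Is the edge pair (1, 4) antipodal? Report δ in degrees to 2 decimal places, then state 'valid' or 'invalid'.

δ = 15.97°, valid

α = atan 0.15 = 8.53°;  2α = 17.06°
edge 1: e_1 = (+1.69, -0.42);  n_1 = (-0.2412, -0.9705)
edge 4: e_4 = (-1.42, -0.05);  n_4 = (-0.0352, +0.9994)
∠(n_1, n_4) = 164.03°
δ = |180° − 164.03°| = 15.97°
15.97° ≤ 2α = 17.06°  →  valid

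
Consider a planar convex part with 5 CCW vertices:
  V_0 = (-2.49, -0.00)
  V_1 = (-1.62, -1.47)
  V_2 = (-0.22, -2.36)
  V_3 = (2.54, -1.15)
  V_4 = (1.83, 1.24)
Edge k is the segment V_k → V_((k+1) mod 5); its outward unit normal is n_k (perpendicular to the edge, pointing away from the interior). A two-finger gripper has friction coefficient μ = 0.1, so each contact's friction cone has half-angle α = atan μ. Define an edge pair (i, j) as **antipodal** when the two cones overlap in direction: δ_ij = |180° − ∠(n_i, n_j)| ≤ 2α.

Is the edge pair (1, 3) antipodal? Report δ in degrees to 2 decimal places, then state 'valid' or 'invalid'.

α = atan 0.1 = 5.71°;  2α = 11.42°
edge 1: e_1 = (+1.40, -0.89);  n_1 = (-0.5365, -0.8439)
edge 3: e_3 = (-0.71, +2.39);  n_3 = (+0.9586, +0.2848)
∠(n_1, n_3) = 138.99°
δ = |180° − 138.99°| = 41.01°
41.01° > 2α = 11.42°  →  invalid

δ = 41.01°, invalid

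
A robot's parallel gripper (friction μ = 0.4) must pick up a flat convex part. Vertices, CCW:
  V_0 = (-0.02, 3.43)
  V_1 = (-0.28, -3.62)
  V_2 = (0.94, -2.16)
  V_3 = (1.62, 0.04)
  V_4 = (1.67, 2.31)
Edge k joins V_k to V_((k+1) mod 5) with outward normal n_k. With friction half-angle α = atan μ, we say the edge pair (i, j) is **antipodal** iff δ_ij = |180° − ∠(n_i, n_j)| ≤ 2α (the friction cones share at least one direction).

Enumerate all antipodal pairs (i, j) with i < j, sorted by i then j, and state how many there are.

count = 3; pairs: (0,1), (0,2), (0,3)

α = atan 0.4 = 21.80°;  2α = 43.60°
n_0 = (-0.9993, +0.0369)
n_1 = (+0.7674, -0.6412)
n_2 = (+0.9554, -0.2953)
n_3 = (+0.9998, -0.0220)
n_4 = (+0.5524, +0.8336)
  (0,1): δ = 37.77°  ✓
  (0,2): δ = 15.06°  ✓
  (0,3): δ = 0.85°  ✓
  (0,4): δ = 58.58°  ·
  (1,2): δ = 157.29°  ·
  (1,3): δ = 141.38°  ·
  (1,4): δ = 83.65°  ·
  (2,3): δ = 164.09°  ·
  (2,4): δ = 106.36°  ·
  (3,4): δ = 122.27°  ·
antipodal pairs: 3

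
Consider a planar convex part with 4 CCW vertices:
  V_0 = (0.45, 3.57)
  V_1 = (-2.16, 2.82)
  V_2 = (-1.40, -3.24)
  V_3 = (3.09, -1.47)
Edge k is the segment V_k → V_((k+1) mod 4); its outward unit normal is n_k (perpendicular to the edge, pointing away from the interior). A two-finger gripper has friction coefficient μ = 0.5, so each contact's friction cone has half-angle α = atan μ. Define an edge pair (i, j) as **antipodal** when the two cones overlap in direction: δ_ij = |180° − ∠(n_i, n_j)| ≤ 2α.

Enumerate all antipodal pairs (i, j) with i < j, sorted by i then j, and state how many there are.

count = 2; pairs: (0,2), (1,3)

α = atan 0.5 = 26.57°;  2α = 53.13°
n_0 = (-0.2762, +0.9611)
n_1 = (-0.9922, -0.1244)
n_2 = (+0.3667, -0.9303)
n_3 = (+0.8858, +0.4640)
  (0,1): δ = 98.88°  ·
  (0,2): δ = 5.48°  ✓
  (0,3): δ = 101.61°  ·
  (1,2): δ = 75.63°  ·
  (1,3): δ = 20.50°  ✓
  (2,3): δ = 83.87°  ·
antipodal pairs: 2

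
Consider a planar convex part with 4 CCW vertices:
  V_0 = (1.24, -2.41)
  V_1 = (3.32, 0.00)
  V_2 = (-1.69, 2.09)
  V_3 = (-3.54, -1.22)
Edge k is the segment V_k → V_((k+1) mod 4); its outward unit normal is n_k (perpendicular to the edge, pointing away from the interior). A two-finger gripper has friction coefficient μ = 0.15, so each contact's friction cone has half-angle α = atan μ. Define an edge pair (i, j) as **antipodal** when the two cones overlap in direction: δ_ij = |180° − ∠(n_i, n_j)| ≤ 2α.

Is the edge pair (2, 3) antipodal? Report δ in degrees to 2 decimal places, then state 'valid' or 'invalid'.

α = atan 0.15 = 8.53°;  2α = 17.06°
edge 2: e_2 = (-1.85, -3.31);  n_2 = (-0.8729, +0.4879)
edge 3: e_3 = (+4.78, -1.19);  n_3 = (-0.2416, -0.9704)
∠(n_2, n_3) = 105.22°
δ = |180° − 105.22°| = 74.78°
74.78° > 2α = 17.06°  →  invalid

δ = 74.78°, invalid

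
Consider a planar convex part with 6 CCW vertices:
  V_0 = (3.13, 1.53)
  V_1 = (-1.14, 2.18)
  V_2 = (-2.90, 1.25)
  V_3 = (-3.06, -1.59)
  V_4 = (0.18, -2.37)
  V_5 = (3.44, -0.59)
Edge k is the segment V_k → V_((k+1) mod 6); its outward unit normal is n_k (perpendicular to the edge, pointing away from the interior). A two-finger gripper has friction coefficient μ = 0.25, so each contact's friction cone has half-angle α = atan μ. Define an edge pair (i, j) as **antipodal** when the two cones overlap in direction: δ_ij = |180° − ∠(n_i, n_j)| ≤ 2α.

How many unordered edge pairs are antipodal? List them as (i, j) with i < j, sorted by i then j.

α = atan 0.25 = 14.04°;  2α = 28.07°
n_0 = (+0.1505, +0.9886)
n_1 = (-0.4672, +0.8842)
n_2 = (-0.9984, +0.0562)
n_3 = (-0.2341, -0.9722)
n_4 = (+0.4792, -0.8777)
n_5 = (+0.9895, +0.1447)
  (0,1): δ = 143.49°  ·
  (0,2): δ = 84.57°  ·
  (0,3): δ = 4.88°  ✓
  (0,4): δ = 37.29°  ·
  (0,5): δ = 106.97°  ·
  (1,2): δ = 121.08°  ·
  (1,3): δ = 41.39°  ·
  (1,4): δ = 0.78°  ✓
  (1,5): δ = 70.47°  ·
  (2,3): δ = 100.31°  ·
  (2,4): δ = 58.14°  ·
  (2,5): δ = 11.54°  ✓
  (3,4): δ = 137.83°  ·
  (3,5): δ = 68.14°  ·
  (4,5): δ = 110.32°  ·
antipodal pairs: 3

count = 3; pairs: (0,3), (1,4), (2,5)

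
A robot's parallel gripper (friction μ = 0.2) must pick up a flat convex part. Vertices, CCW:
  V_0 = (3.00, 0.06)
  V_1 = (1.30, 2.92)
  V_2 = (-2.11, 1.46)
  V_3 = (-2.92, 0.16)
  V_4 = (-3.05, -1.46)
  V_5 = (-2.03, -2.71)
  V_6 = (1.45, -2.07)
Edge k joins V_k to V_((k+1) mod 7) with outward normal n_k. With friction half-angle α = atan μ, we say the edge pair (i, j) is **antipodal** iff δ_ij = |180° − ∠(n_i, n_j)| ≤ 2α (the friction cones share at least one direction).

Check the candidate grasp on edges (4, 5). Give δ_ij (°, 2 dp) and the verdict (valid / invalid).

α = atan 0.2 = 11.31°;  2α = 22.62°
edge 4: e_4 = (+1.02, -1.25);  n_4 = (-0.7748, -0.6322)
edge 5: e_5 = (+3.48, +0.64);  n_5 = (+0.1809, -0.9835)
∠(n_4, n_5) = 61.21°
δ = |180° − 61.21°| = 118.79°
118.79° > 2α = 22.62°  →  invalid

δ = 118.79°, invalid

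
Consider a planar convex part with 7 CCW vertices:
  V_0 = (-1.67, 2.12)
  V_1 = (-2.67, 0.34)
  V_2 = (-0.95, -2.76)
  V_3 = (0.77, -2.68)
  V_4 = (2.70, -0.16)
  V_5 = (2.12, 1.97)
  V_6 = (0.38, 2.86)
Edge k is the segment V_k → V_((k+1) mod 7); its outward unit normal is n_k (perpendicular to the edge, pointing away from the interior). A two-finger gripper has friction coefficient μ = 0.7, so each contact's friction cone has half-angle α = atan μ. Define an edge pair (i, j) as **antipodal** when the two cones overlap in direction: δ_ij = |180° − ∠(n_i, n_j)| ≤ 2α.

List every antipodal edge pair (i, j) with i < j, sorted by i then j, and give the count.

count = 9; pairs: (0,2), (0,3), (0,4), (1,3), (1,4), (1,5), (2,5), (2,6), (3,6)

α = atan 0.7 = 34.99°;  2α = 69.98°
n_0 = (-0.8718, +0.4898)
n_1 = (-0.8744, -0.4852)
n_2 = (+0.0465, -0.9989)
n_3 = (+0.7939, -0.6080)
n_4 = (+0.9649, +0.2627)
n_5 = (+0.4554, +0.8903)
n_6 = (-0.3395, +0.9406)
  (0,1): δ = 121.65°  ·
  (0,2): δ = 58.01°  ✓
  (0,3): δ = 8.12°  ✓
  (0,4): δ = 44.56°  ✓
  (0,5): δ = 92.24°  ·
  (0,6): δ = 139.18°  ·
  (1,2): δ = 116.36°  ·
  (1,3): δ = 66.47°  ✓
  (1,4): δ = 13.79°  ✓
  (1,5): δ = 33.89°  ✓
  (1,6): δ = 80.83°  ·
  (2,3): δ = 130.11°  ·
  (2,4): δ = 77.43°  ·
  (2,5): δ = 29.75°  ✓
  (2,6): δ = 17.19°  ✓
  (3,4): δ = 127.32°  ·
  (3,5): δ = 79.64°  ·
  (3,6): δ = 32.70°  ✓
  (4,5): δ = 132.32°  ·
  (4,6): δ = 85.38°  ·
  (5,6): δ = 133.06°  ·
antipodal pairs: 9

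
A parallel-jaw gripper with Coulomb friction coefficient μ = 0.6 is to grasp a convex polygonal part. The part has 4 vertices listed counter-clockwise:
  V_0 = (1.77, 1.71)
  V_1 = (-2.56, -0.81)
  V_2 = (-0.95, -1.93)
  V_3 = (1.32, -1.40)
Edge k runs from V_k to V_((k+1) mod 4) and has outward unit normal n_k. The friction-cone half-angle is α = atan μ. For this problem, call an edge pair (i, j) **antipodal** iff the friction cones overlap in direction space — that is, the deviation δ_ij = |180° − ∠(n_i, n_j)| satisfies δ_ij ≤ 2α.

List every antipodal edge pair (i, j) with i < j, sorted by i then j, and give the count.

count = 2; pairs: (0,2), (0,3)

α = atan 0.6 = 30.96°;  2α = 61.93°
n_0 = (-0.5030, +0.8643)
n_1 = (-0.5711, -0.8209)
n_2 = (+0.2274, -0.9738)
n_3 = (+0.9897, -0.1432)
  (0,1): δ = 65.02°  ·
  (0,2): δ = 17.06°  ✓
  (0,3): δ = 51.57°  ✓
  (1,2): δ = 132.03°  ·
  (1,3): δ = 63.41°  ·
  (2,3): δ = 111.38°  ·
antipodal pairs: 2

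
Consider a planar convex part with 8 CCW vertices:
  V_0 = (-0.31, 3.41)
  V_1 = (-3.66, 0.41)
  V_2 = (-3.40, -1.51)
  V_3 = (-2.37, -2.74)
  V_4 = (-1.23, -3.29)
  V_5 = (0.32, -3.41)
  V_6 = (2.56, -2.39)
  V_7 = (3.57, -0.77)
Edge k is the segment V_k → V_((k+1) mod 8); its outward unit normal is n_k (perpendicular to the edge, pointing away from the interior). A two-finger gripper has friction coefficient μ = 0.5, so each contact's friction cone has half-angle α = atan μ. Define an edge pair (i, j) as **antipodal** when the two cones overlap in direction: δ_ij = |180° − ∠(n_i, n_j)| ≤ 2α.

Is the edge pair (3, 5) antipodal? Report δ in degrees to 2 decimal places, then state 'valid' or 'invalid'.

δ = 129.76°, invalid

α = atan 0.5 = 26.57°;  2α = 53.13°
edge 3: e_3 = (+1.14, -0.55);  n_3 = (-0.4345, -0.9007)
edge 5: e_5 = (+2.24, +1.02);  n_5 = (+0.4144, -0.9101)
∠(n_3, n_5) = 50.24°
δ = |180° − 50.24°| = 129.76°
129.76° > 2α = 53.13°  →  invalid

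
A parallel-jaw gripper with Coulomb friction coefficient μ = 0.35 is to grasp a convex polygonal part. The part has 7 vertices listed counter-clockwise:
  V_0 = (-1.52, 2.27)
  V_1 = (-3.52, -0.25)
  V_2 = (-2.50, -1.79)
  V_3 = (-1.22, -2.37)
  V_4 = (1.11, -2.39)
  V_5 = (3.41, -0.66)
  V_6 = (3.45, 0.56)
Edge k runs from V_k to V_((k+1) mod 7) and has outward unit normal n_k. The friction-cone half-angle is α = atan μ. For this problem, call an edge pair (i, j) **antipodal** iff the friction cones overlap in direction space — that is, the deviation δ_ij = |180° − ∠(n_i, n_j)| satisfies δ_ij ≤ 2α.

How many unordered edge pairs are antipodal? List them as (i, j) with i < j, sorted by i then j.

count = 6; pairs: (0,4), (0,5), (1,5), (1,6), (2,6), (3,6)

α = atan 0.35 = 19.29°;  2α = 38.58°
n_0 = (-0.7833, +0.6217)
n_1 = (-0.8337, -0.5522)
n_2 = (-0.4127, -0.9109)
n_3 = (-0.0086, -1.0000)
n_4 = (+0.6011, -0.7992)
n_5 = (+0.9995, -0.0328)
n_6 = (+0.3253, +0.9456)
  (0,1): δ = 108.04°  ·
  (0,2): δ = 75.94°  ·
  (0,3): δ = 52.05°  ·
  (0,4): δ = 14.61°  ✓
  (0,5): δ = 36.56°  ✓
  (0,6): δ = 109.45°  ·
  (1,2): δ = 147.89°  ·
  (1,3): δ = 124.01°  ·
  (1,4): δ = 86.57°  ·
  (1,5): δ = 35.40°  ✓
  (1,6): δ = 37.50°  ✓
  (2,3): δ = 156.12°  ·
  (2,4): δ = 118.67°  ·
  (2,5): δ = 67.50°  ·
  (2,6): δ = 5.39°  ✓
  (3,4): δ = 142.56°  ·
  (3,5): δ = 91.39°  ·
  (3,6): δ = 18.49°  ✓
  (4,5): δ = 128.83°  ·
  (4,6): δ = 55.94°  ·
  (5,6): δ = 107.11°  ·
antipodal pairs: 6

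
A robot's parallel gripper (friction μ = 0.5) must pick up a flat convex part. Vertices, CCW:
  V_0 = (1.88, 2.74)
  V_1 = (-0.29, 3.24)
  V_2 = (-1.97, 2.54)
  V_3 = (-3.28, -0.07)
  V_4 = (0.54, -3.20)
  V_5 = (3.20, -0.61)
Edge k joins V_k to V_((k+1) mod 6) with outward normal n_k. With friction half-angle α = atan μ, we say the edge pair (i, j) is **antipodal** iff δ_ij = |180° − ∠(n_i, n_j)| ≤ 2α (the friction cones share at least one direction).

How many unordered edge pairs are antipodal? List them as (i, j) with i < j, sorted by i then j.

count = 5; pairs: (0,3), (1,4), (2,4), (2,5), (3,5)

α = atan 0.5 = 26.57°;  2α = 53.13°
n_0 = (+0.2245, +0.9745)
n_1 = (-0.3846, +0.9231)
n_2 = (-0.8937, +0.4486)
n_3 = (-0.6338, -0.7735)
n_4 = (+0.6976, -0.7165)
n_5 = (+0.9304, +0.3666)
  (0,1): δ = 144.40°  ·
  (0,2): δ = 103.68°  ·
  (0,3): δ = 26.35°  ✓
  (0,4): δ = 57.21°  ·
  (0,5): δ = 124.48°  ·
  (1,2): δ = 139.27°  ·
  (1,3): δ = 61.95°  ·
  (1,4): δ = 21.62°  ✓
  (1,5): δ = 88.89°  ·
  (2,3): δ = 102.68°  ·
  (2,4): δ = 19.11°  ✓
  (2,5): δ = 48.16°  ✓
  (3,4): δ = 96.43°  ·
  (3,5): δ = 29.16°  ✓
  (4,5): δ = 112.73°  ·
antipodal pairs: 5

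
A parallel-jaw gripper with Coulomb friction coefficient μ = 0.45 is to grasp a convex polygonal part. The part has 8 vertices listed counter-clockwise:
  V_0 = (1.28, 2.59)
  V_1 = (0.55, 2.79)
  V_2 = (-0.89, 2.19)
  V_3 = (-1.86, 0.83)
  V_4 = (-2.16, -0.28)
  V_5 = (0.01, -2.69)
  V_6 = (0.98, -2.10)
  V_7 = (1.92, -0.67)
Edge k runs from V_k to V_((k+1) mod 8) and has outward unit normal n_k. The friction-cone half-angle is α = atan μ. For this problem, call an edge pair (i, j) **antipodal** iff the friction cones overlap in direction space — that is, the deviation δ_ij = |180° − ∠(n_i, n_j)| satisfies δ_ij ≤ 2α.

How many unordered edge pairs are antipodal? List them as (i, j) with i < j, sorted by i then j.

count = 11; pairs: (0,4), (0,5), (1,5), (1,6), (2,5), (2,6), (2,7), (3,5), (3,6), (3,7), (4,7)

α = atan 0.45 = 24.23°;  2α = 48.46°
n_0 = (+0.2642, +0.9645)
n_1 = (-0.3846, +0.9231)
n_2 = (-0.8141, +0.5807)
n_3 = (-0.9654, +0.2609)
n_4 = (-0.7431, -0.6691)
n_5 = (+0.5197, -0.8544)
n_6 = (+0.8356, -0.5493)
n_7 = (+0.9813, +0.1926)
  (0,1): δ = 142.06°  ·
  (0,2): δ = 110.18°  ·
  (0,3): δ = 89.80°  ·
  (0,4): δ = 32.68°  ✓
  (0,5): δ = 46.63°  ✓
  (0,6): δ = 72.00°  ·
  (0,7): δ = 116.43°  ·
  (1,2): δ = 148.12°  ·
  (1,3): δ = 127.74°  ·
  (1,4): δ = 70.62°  ·
  (1,5): δ = 8.69°  ✓
  (1,6): δ = 34.06°  ✓
  (1,7): δ = 78.49°  ·
  (2,3): δ = 159.63°  ·
  (2,4): δ = 102.50°  ·
  (2,5): δ = 23.19°  ✓
  (2,6): δ = 2.18°  ✓
  (2,7): δ = 46.60°  ✓
  (3,4): δ = 122.88°  ·
  (3,5): δ = 43.57°  ✓
  (3,6): δ = 18.19°  ✓
  (3,7): δ = 26.23°  ✓
  (4,5): δ = 100.69°  ·
  (4,6): δ = 75.32°  ·
  (4,7): δ = 30.89°  ✓
  (5,6): δ = 154.63°  ·
  (5,7): δ = 110.20°  ·
  (6,7): δ = 135.57°  ·
antipodal pairs: 11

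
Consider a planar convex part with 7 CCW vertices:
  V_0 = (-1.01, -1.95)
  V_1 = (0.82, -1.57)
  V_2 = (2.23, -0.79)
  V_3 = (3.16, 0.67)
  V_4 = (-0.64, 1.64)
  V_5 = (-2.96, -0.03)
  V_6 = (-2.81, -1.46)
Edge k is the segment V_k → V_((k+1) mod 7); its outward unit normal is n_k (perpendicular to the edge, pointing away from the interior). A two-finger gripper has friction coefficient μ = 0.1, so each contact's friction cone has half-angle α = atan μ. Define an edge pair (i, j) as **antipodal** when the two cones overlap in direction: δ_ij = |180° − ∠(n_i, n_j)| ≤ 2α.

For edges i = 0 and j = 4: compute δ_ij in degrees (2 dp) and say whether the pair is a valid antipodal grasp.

δ = 24.02°, invalid

α = atan 0.1 = 5.71°;  2α = 11.42°
edge 0: e_0 = (+1.83, +0.38);  n_0 = (+0.2033, -0.9791)
edge 4: e_4 = (-2.32, -1.67);  n_4 = (-0.5842, +0.8116)
∠(n_0, n_4) = 155.98°
δ = |180° − 155.98°| = 24.02°
24.02° > 2α = 11.42°  →  invalid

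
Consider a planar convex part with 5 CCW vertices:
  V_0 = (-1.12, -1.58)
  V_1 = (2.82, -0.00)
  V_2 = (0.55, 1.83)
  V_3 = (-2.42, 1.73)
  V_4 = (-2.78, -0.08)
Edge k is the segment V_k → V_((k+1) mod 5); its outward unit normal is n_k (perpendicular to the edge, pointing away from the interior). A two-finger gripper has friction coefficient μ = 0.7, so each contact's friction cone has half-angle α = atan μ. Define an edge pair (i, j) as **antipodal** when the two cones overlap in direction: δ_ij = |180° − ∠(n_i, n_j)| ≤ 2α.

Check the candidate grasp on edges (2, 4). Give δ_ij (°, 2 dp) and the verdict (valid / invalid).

δ = 44.03°, valid

α = atan 0.7 = 34.99°;  2α = 69.98°
edge 2: e_2 = (-2.97, -0.10);  n_2 = (-0.0337, +0.9994)
edge 4: e_4 = (+1.66, -1.50);  n_4 = (-0.6704, -0.7420)
∠(n_2, n_4) = 135.97°
δ = |180° − 135.97°| = 44.03°
44.03° ≤ 2α = 69.98°  →  valid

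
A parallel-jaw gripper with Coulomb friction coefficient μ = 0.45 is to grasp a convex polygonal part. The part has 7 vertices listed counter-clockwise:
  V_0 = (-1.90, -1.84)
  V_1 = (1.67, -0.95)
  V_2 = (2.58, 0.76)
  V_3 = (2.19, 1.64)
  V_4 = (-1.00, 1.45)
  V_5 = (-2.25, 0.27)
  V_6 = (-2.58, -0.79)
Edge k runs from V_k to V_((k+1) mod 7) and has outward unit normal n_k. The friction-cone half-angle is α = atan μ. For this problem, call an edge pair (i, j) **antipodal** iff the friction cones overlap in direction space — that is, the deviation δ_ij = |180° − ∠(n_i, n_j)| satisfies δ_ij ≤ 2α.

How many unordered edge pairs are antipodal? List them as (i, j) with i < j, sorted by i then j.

count = 6; pairs: (0,3), (0,4), (1,4), (1,5), (2,5), (2,6)

α = atan 0.45 = 24.23°;  2α = 48.46°
n_0 = (+0.2419, -0.9703)
n_1 = (+0.8828, -0.4698)
n_2 = (+0.9142, +0.4052)
n_3 = (-0.0595, +0.9982)
n_4 = (-0.6865, +0.7272)
n_5 = (-0.9548, +0.2972)
n_6 = (-0.8394, -0.5436)
  (0,1): δ = 132.02°  ·
  (0,2): δ = 80.10°  ·
  (0,3): δ = 10.59°  ✓
  (0,4): δ = 29.35°  ✓
  (0,5): δ = 58.71°  ·
  (0,6): δ = 108.93°  ·
  (1,2): δ = 128.08°  ·
  (1,3): δ = 58.57°  ·
  (1,4): δ = 18.63°  ✓
  (1,5): δ = 10.73°  ✓
  (1,6): δ = 60.95°  ·
  (2,3): δ = 110.49°  ·
  (2,4): δ = 70.55°  ·
  (2,5): δ = 41.19°  ✓
  (2,6): δ = 9.03°  ✓
  (3,4): δ = 140.06°  ·
  (3,5): δ = 110.70°  ·
  (3,6): δ = 60.48°  ·
  (4,5): δ = 150.64°  ·
  (4,6): δ = 100.42°  ·
  (5,6): δ = 129.78°  ·
antipodal pairs: 6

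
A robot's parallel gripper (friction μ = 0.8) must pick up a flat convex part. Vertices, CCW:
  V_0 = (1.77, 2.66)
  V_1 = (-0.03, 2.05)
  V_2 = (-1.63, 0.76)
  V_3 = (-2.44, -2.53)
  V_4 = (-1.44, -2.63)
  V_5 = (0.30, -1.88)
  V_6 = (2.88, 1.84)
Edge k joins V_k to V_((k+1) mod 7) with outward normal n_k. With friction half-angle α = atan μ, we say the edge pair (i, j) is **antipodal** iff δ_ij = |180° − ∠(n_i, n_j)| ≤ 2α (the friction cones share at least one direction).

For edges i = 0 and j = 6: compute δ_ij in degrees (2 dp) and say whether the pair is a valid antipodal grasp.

α = atan 0.8 = 38.66°;  2α = 77.32°
edge 0: e_0 = (-1.80, -0.61);  n_0 = (-0.3210, +0.9471)
edge 6: e_6 = (-1.11, +0.82);  n_6 = (+0.5942, +0.8043)
∠(n_0, n_6) = 55.18°
δ = |180° − 55.18°| = 124.82°
124.82° > 2α = 77.32°  →  invalid

δ = 124.82°, invalid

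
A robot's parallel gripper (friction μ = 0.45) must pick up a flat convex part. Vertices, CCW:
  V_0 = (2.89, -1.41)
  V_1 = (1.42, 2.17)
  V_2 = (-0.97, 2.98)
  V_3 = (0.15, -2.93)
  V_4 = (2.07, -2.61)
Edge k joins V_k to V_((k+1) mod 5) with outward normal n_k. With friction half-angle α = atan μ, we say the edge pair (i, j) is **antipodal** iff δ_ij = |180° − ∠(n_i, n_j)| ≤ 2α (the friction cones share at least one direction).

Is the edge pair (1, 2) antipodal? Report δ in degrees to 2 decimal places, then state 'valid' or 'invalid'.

δ = 60.55°, invalid

α = atan 0.45 = 24.23°;  2α = 48.46°
edge 1: e_1 = (-2.39, +0.81);  n_1 = (+0.3210, +0.9471)
edge 2: e_2 = (+1.12, -5.91);  n_2 = (-0.9825, -0.1862)
∠(n_1, n_2) = 119.45°
δ = |180° − 119.45°| = 60.55°
60.55° > 2α = 48.46°  →  invalid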